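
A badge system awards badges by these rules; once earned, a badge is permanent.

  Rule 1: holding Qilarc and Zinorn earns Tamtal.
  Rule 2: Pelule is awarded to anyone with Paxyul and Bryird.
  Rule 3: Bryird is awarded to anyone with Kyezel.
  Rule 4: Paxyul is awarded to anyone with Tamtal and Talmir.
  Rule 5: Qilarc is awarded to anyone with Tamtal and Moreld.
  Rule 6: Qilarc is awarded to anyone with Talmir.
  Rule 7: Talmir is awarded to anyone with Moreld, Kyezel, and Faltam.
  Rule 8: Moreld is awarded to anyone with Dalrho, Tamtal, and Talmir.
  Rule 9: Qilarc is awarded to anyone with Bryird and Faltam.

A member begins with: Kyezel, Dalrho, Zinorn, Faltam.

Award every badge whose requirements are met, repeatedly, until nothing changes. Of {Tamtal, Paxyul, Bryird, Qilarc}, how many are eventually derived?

With Kyezel, Bryird is earned (Rule 3).
With Bryird and Faltam, Qilarc is earned (Rule 9).
With Qilarc and Zinorn, Tamtal is earned (Rule 1).
Tamtal: reached.
Paxyul would need Tamtal and Talmir (Rule 4), but Talmir is never earned.
Bryird: reached.
Qilarc: reached.
Reached: Tamtal, Bryird, and Qilarc — 3 of the 4.

3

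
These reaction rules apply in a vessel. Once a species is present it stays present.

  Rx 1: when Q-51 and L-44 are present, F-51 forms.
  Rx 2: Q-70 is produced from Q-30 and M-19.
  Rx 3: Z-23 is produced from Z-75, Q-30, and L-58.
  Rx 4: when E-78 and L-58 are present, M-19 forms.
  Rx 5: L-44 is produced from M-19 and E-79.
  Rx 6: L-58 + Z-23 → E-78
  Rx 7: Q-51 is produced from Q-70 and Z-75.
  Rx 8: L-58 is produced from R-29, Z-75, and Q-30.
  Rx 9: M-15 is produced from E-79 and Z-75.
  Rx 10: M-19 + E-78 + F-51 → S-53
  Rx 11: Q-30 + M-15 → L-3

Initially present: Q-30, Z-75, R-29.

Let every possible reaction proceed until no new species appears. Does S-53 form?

S-53 would need M-19, E-78, and F-51 (Rx 10), but F-51 never forms.

No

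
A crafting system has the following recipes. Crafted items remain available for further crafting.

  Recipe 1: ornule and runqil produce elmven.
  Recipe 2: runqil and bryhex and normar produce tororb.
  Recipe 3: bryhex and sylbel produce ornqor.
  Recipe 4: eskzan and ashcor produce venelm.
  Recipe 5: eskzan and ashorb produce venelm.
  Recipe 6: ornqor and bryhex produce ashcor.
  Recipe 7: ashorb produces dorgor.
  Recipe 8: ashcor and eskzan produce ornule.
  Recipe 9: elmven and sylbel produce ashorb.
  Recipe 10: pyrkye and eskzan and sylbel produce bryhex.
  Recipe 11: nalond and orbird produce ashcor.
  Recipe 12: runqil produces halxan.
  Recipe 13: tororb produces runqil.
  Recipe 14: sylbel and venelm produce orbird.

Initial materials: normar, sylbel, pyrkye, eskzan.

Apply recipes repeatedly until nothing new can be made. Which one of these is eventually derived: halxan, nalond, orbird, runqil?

orbird

Using Recipe 10, pyrkye, eskzan, and sylbel make bryhex.
bryhex and sylbel → ornqor (Recipe 3).
Using Recipe 6, ornqor and bryhex make ashcor.
Using Recipe 4, eskzan and ashcor make venelm.
Using Recipe 14, sylbel and venelm make orbird.
halxan would need runqil (Recipe 12), but runqil is never obtained. runqil would need tororb (Recipe 13), but tororb is never obtained. No rule produces nalond, and it is not given.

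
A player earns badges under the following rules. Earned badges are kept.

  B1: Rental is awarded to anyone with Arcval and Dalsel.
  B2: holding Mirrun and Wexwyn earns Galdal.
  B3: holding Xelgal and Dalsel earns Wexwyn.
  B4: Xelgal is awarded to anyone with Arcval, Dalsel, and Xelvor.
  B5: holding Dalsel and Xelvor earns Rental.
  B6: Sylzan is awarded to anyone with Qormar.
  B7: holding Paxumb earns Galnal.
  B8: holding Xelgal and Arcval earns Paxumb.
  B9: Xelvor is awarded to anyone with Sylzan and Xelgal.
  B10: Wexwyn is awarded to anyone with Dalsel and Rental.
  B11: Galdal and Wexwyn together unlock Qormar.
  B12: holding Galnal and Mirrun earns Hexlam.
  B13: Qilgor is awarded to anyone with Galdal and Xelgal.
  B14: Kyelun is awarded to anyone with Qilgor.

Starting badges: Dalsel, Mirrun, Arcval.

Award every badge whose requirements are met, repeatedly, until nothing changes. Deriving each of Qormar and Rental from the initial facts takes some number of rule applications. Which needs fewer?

Rental: With Arcval and Dalsel, Rental is earned (B1). [1 rule application]
Qormar: With Arcval and Dalsel, Rental is earned (B1). With Dalsel and Rental, Wexwyn is earned (B10). With Mirrun and Wexwyn, Galdal is earned (B2). With Galdal and Wexwyn, Qormar is earned (B11). [4 rule applications]
Rental needs fewer.

Rental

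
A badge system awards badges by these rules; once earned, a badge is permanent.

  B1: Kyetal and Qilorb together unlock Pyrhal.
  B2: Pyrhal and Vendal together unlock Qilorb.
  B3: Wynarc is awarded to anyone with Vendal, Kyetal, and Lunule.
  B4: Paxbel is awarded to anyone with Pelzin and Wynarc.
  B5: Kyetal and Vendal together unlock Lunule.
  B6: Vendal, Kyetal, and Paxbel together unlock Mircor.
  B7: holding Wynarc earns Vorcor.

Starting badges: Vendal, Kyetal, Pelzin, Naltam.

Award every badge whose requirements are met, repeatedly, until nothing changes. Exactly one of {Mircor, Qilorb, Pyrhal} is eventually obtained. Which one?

With Kyetal and Vendal, Lunule is earned (B5).
With Vendal, Kyetal, and Lunule, Wynarc is earned (B3).
With Pelzin and Wynarc, Paxbel is earned (B4).
With Vendal, Kyetal, and Paxbel, Mircor is earned (B6).
Qilorb would need Pyrhal and Vendal (B2), but Pyrhal is never earned. Pyrhal would need Kyetal and Qilorb (B1), but Qilorb is never earned.

Mircor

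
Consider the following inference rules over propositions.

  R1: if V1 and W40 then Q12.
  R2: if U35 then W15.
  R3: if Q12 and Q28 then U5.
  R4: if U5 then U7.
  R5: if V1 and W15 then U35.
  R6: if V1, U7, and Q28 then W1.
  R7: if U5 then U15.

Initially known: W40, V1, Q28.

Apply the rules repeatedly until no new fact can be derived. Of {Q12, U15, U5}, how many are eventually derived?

3

From V1 and W40, R1 gives Q12.
Q12 and Q28 hold, so U5 follows (R3).
From U5, R7 gives U15.
Q12: reached.
U15: reached.
U5: reached.
All 3 are reached.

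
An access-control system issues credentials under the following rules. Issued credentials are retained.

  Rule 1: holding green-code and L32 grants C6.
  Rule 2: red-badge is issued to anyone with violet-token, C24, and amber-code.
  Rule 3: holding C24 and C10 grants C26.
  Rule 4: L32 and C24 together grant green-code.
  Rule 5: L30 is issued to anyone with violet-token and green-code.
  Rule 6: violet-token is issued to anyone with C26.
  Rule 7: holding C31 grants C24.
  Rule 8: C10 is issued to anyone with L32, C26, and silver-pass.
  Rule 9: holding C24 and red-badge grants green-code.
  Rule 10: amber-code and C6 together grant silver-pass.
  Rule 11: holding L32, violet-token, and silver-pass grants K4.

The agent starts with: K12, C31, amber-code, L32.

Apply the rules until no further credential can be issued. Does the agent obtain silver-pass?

Yes

Holding C31 grants C24 (Rule 7).
Holding L32 and C24 grants green-code (Rule 4).
Holding green-code and L32 grants C6 (Rule 1).
Holding amber-code and C6 grants silver-pass (Rule 10).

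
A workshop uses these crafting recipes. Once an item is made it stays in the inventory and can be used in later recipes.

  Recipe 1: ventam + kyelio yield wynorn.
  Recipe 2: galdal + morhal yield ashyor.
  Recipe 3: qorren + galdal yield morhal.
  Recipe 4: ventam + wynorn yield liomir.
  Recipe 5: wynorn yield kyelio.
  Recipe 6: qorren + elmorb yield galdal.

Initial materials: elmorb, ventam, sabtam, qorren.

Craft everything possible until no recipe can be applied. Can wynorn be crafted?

No

wynorn would need ventam and kyelio (Recipe 1), but kyelio is never obtained.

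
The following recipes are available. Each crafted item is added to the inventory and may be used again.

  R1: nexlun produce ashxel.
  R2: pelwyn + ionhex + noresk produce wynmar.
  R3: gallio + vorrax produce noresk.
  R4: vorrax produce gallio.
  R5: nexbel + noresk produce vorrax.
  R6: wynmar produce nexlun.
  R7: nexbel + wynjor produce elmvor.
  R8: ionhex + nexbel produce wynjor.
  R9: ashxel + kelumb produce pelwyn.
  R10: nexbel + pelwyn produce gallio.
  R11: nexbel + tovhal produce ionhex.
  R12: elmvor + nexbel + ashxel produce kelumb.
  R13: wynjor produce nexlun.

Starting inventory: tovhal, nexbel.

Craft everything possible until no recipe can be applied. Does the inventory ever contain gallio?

Yes

Using R11, nexbel and tovhal make ionhex.
Using R8, ionhex and nexbel make wynjor.
nexbel + wynjor → elmvor (R7).
Using R13, wynjor makes nexlun.
Using R1, nexlun makes ashxel.
Using R12, elmvor, nexbel, and ashxel make kelumb.
ashxel + kelumb → pelwyn (R9).
nexbel + pelwyn → gallio (R10).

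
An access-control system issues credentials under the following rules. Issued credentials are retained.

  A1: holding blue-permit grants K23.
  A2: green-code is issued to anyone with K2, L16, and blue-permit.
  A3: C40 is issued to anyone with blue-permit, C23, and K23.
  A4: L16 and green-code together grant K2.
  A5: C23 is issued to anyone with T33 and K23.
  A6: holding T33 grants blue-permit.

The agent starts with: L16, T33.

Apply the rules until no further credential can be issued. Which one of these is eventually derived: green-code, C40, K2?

Holding T33 grants blue-permit (A6).
Holding blue-permit grants K23 (A1).
Holding T33 and K23 grants C23 (A5).
Holding blue-permit, C23, and K23 grants C40 (A3).
green-code would need K2, L16, and blue-permit (A2), but K2 is never granted. K2 would need L16 and green-code (A4), but green-code is never granted.

C40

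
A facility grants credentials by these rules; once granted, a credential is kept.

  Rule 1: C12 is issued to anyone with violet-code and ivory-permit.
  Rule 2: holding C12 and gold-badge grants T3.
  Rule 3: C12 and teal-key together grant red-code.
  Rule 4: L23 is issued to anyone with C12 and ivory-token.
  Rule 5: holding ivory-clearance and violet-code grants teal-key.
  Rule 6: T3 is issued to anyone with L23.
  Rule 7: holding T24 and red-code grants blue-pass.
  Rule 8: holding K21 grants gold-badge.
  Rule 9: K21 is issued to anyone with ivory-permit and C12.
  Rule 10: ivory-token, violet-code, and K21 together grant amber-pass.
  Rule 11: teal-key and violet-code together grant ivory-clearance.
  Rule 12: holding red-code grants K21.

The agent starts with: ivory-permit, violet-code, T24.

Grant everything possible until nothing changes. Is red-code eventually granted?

red-code would need C12 and teal-key (Rule 3), but teal-key is never granted.

No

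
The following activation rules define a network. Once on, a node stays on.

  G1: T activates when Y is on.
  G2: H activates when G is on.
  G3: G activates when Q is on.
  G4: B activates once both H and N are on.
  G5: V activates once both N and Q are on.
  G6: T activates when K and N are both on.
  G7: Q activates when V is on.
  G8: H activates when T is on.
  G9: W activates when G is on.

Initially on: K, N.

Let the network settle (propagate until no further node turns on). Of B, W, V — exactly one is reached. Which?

B

G6: K and N on → T on.
G8: T on → H on.
G4: H and N on → B on.
W would need G (G9), but G never turns on. V would need N and Q (G5), but Q never turns on.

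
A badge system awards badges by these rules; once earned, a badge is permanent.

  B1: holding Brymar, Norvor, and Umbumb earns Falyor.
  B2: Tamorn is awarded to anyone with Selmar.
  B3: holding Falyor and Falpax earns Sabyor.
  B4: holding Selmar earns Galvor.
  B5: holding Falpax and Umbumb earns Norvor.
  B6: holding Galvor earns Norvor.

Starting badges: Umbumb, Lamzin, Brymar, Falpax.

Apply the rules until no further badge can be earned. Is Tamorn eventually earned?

No

Tamorn would need Selmar (B2), but Selmar is never earned.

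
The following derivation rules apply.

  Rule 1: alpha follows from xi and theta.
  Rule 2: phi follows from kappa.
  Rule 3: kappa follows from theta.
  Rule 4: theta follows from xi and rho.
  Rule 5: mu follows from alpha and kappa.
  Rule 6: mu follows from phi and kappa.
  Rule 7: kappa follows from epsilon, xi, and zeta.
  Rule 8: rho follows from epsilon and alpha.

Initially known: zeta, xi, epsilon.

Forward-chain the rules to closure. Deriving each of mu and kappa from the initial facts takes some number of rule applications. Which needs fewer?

kappa

kappa: From epsilon, xi, and zeta, Rule 7 gives kappa. [1 rule application]
mu: epsilon, xi, and zeta hold, so kappa follows (Rule 7). kappa holds, so phi follows (Rule 2). phi and kappa hold, so mu follows (Rule 6). [3 rule applications]
kappa needs fewer.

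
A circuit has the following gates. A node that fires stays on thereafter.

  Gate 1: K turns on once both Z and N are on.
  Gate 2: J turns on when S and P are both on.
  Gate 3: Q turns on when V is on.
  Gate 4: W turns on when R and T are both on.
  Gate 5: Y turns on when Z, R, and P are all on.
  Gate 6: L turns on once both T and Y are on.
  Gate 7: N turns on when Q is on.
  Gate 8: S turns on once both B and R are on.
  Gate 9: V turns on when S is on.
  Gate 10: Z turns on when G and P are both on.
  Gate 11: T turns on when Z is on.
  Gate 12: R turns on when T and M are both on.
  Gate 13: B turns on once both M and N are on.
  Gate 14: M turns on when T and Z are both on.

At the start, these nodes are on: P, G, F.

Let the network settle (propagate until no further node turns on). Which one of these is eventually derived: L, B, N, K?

Gate 10: G and P on → Z on.
Gate 11: Z on → T on.
T and Z are on, so M turns on (Gate 14).
T and M are on, so R turns on (Gate 12).
Z, R, and P are on, so Y turns on (Gate 5).
Gate 6: T and Y on → L on.
K would need Z and N (Gate 1), but N never turns on. N would need Q (Gate 7), but Q never turns on. B would need M and N (Gate 13), but N never turns on.

L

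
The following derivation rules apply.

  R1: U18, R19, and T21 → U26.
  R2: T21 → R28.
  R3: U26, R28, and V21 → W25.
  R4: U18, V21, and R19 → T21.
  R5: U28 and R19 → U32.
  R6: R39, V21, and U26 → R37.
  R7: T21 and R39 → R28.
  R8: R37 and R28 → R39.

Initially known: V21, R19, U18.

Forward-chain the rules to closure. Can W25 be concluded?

Yes

From U18, V21, and R19, R4 gives T21.
T21 holds, so R28 follows (R2).
From U18, R19, and T21, R1 gives U26.
U26, R28, and V21 hold, so W25 follows (R3).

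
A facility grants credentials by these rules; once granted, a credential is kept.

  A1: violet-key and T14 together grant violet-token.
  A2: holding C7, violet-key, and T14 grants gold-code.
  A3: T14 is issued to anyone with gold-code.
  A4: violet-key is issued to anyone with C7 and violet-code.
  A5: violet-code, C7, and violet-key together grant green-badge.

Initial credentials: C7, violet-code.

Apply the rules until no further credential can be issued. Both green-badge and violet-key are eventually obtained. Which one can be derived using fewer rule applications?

violet-key

violet-key: Holding C7 and violet-code grants violet-key (A4). [1 rule application]
green-badge: Holding C7 and violet-code grants violet-key (A4). Holding violet-code, C7, and violet-key grants green-badge (A5). [2 rule applications]
violet-key needs fewer.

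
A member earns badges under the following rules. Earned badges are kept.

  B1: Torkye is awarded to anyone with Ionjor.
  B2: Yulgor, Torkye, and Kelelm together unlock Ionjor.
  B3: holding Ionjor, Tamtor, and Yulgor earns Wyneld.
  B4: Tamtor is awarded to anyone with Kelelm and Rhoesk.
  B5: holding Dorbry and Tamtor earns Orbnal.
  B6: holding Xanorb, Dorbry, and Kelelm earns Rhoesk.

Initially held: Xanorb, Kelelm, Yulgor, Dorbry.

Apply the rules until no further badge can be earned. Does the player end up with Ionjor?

Ionjor would need Yulgor, Torkye, and Kelelm (B2), but Torkye is never earned.

No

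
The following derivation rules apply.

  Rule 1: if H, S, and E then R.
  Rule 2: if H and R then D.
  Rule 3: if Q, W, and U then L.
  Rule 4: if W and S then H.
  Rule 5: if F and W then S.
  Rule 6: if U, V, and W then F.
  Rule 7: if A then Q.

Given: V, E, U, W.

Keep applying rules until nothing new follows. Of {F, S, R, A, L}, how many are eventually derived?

From U, V, and W, Rule 6 gives F.
From F and W, Rule 5 gives S.
From W and S, Rule 4 gives H.
H, S, and E hold, so R follows (Rule 1).
F: reached.
S: reached.
R: reached.
No rule produces A, and it is not given.
L would need Q, W, and U (Rule 3), but Q is never established.
Reached: F, S, and R — 3 of the 5.

3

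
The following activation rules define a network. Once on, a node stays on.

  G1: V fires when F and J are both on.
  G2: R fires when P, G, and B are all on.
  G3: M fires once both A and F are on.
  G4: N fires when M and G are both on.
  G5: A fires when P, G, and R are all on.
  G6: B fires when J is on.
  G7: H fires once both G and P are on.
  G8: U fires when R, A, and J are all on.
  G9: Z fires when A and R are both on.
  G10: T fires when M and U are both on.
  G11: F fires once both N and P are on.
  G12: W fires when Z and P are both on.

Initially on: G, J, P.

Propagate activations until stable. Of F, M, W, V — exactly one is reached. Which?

G6: J on → B on.
P, G, and B are on, so R fires (G2).
P, G, and R are on, so A fires (G5).
G9: A and R on → Z on.
Z and P are on, so W fires (G12).
V would need F and J (G1), but F never turns on. M would need A and F (G3), but F never turns on. F would need N and P (G11), but N never turns on.

W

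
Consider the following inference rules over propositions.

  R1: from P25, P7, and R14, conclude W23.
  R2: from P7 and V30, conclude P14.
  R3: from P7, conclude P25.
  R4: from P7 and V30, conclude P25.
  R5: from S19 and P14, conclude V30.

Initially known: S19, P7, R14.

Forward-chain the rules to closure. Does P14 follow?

P14 would need P7 and V30 (R2), but V30 is never established.

No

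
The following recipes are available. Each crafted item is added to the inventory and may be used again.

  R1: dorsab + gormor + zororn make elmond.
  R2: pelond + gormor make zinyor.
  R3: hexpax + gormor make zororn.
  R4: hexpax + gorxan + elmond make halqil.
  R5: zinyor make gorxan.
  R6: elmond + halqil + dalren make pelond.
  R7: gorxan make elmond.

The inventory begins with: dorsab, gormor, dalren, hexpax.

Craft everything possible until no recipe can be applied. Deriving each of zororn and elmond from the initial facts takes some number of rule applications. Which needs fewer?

zororn

zororn: hexpax + gormor → zororn (R3). [1 rule application]
elmond: Using R3, hexpax and gormor make zororn. dorsab + gormor + zororn → elmond (R1). [2 rule applications]
zororn needs fewer.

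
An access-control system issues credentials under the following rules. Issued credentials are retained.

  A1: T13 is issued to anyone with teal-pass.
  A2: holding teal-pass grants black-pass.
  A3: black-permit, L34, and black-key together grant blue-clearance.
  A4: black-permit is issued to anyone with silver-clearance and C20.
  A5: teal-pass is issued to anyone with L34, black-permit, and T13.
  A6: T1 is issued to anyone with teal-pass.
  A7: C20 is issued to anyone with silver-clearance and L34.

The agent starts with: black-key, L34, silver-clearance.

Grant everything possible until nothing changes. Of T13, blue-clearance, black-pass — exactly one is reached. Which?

Holding silver-clearance and L34 grants C20 (A7).
Holding silver-clearance and C20 grants black-permit (A4).
Holding black-permit, L34, and black-key grants blue-clearance (A3).
black-pass would need teal-pass (A2), but teal-pass is never granted. T13 would need teal-pass (A1), but teal-pass is never granted.

blue-clearance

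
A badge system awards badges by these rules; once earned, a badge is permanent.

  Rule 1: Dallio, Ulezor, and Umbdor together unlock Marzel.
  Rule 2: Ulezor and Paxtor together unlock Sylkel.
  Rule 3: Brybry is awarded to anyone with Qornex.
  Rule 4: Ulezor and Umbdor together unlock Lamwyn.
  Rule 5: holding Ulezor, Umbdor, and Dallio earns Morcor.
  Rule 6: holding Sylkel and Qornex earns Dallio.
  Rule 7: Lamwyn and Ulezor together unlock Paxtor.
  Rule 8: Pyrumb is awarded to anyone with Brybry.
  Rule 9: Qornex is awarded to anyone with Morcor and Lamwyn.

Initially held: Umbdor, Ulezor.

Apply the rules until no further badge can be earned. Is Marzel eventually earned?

Marzel would need Dallio, Ulezor, and Umbdor (Rule 1), but Dallio is never earned.

No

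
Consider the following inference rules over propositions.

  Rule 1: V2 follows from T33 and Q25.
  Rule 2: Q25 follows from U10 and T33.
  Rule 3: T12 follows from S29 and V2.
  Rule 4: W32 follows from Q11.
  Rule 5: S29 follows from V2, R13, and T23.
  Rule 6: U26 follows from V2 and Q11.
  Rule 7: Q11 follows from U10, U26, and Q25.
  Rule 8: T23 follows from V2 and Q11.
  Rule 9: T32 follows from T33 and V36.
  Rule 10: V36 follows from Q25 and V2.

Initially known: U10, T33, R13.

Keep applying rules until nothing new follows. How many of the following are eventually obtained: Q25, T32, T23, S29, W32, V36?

3

From U10 and T33, Rule 2 gives Q25.
T33 and Q25 hold, so V2 follows (Rule 1).
Q25 and V2 hold, so V36 follows (Rule 10).
From T33 and V36, Rule 9 gives T32.
Q25: reached.
T32: reached.
T23 would need V2 and Q11 (Rule 8), but Q11 is never established.
S29 would need V2, R13, and T23 (Rule 5), but T23 is never established.
W32 would need Q11 (Rule 4), but Q11 is never established.
V36: reached.
Reached: Q25, T32, and V36 — 3 of the 6.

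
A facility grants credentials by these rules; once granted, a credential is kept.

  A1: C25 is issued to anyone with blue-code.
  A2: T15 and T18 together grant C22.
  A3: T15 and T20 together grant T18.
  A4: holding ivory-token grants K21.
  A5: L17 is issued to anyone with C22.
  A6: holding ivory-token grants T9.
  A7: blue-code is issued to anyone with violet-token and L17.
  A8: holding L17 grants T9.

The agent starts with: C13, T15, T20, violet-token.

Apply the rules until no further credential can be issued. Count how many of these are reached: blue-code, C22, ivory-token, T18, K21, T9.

Holding T15 and T20 grants T18 (A3).
Holding T15 and T18 grants C22 (A2).
Holding C22 grants L17 (A5).
Holding violet-token and L17 grants blue-code (A7).
Holding L17 grants T9 (A8).
blue-code: reached.
C22: reached.
No rule produces ivory-token, and it is not given.
T18: reached.
K21 would need ivory-token (A4), but ivory-token is never granted.
T9: reached.
Reached: blue-code, C22, T18, and T9 — 4 of the 6.

4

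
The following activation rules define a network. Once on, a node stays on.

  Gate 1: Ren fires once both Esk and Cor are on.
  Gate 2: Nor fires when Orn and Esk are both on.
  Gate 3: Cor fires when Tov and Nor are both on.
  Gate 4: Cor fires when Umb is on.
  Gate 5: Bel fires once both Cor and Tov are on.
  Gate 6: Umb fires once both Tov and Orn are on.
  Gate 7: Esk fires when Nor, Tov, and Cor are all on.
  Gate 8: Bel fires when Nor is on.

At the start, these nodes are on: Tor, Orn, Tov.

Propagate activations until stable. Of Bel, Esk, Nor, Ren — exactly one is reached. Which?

Tov and Orn are on, so Umb fires (Gate 6).
Gate 4: Umb on → Cor on.
Cor and Tov are on, so Bel fires (Gate 5).
Ren would need Esk and Cor (Gate 1), but Esk never turns on. Esk would need Nor, Tov, and Cor (Gate 7), but Nor never turns on. Nor would need Orn and Esk (Gate 2), but Esk never turns on.

Bel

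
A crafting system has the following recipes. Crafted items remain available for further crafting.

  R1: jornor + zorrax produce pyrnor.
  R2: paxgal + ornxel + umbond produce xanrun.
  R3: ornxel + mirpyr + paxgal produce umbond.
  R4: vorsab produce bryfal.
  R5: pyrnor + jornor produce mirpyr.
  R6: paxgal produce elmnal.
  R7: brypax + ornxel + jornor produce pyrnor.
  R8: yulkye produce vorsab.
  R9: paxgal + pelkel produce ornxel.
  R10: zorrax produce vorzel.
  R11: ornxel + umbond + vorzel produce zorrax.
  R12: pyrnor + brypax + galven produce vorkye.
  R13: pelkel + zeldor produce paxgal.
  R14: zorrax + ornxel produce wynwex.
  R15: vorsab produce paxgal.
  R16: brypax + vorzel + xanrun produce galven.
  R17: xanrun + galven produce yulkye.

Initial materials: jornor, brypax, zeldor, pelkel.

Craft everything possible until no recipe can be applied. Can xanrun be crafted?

Yes

pelkel + zeldor → paxgal (R13).
Using R9, paxgal and pelkel make ornxel.
brypax + ornxel + jornor → pyrnor (R7).
pyrnor + jornor → mirpyr (R5).
ornxel + mirpyr + paxgal → umbond (R3).
Using R2, paxgal, ornxel, and umbond make xanrun.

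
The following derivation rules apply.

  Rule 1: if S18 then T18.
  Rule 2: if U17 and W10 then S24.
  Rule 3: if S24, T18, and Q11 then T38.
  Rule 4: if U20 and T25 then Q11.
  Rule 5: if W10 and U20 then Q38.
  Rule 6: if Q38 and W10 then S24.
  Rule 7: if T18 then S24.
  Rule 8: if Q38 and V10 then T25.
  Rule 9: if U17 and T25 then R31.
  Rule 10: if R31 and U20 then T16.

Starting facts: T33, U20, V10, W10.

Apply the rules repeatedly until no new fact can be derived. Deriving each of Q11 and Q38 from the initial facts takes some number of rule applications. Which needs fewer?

Q38

Q38: From W10 and U20, Rule 5 gives Q38. [1 rule application]
Q11: From W10 and U20, Rule 5 gives Q38. Q38 and V10 hold, so T25 follows (Rule 8). U20 and T25 hold, so Q11 follows (Rule 4). [3 rule applications]
Q38 needs fewer.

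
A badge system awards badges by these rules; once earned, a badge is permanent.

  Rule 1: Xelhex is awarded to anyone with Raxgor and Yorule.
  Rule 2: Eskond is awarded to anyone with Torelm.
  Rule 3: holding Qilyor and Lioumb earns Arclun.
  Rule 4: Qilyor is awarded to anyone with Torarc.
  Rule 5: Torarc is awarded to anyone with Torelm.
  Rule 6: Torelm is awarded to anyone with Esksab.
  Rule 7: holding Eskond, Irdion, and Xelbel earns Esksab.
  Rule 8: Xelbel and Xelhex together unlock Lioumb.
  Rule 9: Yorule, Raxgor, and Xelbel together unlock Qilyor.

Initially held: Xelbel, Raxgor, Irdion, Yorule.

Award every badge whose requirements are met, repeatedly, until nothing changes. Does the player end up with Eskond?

No

Eskond would need Torelm (Rule 2), but Torelm is never earned.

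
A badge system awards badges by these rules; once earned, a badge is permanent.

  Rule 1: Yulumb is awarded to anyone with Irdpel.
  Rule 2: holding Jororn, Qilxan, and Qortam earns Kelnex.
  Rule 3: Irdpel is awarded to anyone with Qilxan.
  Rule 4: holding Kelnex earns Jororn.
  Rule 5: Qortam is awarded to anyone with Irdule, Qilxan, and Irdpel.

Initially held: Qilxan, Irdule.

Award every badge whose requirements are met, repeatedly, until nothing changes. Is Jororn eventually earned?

Jororn would need Kelnex (Rule 4), but Kelnex is never earned.

No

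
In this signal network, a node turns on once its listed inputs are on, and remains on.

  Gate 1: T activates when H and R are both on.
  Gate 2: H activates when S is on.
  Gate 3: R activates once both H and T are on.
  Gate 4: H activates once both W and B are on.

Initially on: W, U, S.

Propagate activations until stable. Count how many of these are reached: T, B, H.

1

S is on, so H activates (Gate 2).
T would need H and R (Gate 1), but R never turns on.
No rule produces B, and it is not given.
H: reached.
Reached: H — 1 of the 3.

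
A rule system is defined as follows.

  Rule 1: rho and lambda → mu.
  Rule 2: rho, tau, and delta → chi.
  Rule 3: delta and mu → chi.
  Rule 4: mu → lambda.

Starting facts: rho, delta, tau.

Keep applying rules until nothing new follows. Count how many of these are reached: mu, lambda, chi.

1

rho, tau, and delta hold, so chi follows (Rule 2).
mu would need rho and lambda (Rule 1), but lambda is never established.
lambda would need mu (Rule 4), but mu is never established.
chi: reached.
Reached: chi — 1 of the 3.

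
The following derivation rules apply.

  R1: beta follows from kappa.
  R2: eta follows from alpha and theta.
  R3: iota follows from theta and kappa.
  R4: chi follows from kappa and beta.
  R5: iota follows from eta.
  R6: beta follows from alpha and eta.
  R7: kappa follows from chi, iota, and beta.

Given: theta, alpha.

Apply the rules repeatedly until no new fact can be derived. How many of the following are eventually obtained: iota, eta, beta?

3

alpha and theta hold, so eta follows (R2).
From alpha and eta, R6 gives beta.
eta holds, so iota follows (R5).
iota: reached.
eta: reached.
beta: reached.
All 3 are reached.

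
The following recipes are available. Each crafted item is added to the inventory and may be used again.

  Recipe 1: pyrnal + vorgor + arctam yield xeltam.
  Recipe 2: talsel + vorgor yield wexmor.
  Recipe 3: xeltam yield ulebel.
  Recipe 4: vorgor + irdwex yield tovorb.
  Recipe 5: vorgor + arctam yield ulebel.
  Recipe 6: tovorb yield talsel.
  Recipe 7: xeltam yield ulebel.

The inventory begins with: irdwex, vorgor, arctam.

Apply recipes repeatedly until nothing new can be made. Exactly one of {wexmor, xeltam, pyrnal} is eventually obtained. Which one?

wexmor

vorgor + irdwex → tovorb (Recipe 4).
Using Recipe 6, tovorb makes talsel.
Using Recipe 2, talsel and vorgor make wexmor.
xeltam would need pyrnal, vorgor, and arctam (Recipe 1), but pyrnal is never obtained. No rule produces pyrnal, and it is not given.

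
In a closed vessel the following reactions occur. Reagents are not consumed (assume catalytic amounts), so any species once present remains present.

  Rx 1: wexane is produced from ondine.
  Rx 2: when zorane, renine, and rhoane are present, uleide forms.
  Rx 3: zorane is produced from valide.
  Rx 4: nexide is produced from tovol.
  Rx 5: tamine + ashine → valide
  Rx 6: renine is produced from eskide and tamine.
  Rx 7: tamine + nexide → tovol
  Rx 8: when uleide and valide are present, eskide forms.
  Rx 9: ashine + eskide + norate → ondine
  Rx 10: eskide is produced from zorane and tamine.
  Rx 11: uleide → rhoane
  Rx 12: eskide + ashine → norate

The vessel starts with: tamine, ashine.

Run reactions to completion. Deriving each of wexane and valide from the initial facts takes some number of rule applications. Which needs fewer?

valide: tamine and ashine present → valide forms (Rx 5). [1 rule application]
wexane: tamine and ashine present → valide forms (Rx 5). valide present → zorane forms (Rx 3). zorane and tamine present → eskide forms (Rx 10). eskide and ashine present → norate forms (Rx 12). ashine, eskide, and norate present → ondine forms (Rx 9). ondine present → wexane forms (Rx 1). [6 rule applications]
valide needs fewer.

valide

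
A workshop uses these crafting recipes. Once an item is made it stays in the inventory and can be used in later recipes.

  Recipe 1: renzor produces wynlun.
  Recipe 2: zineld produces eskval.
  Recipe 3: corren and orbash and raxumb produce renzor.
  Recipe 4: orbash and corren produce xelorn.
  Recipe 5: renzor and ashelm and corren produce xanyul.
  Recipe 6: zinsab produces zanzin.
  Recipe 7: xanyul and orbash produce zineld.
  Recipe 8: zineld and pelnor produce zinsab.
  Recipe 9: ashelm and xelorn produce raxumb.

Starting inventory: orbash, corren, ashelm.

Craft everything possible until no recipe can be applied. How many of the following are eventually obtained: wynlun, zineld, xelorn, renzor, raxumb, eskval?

6

orbash and corren → xelorn (Recipe 4).
Using Recipe 9, ashelm and xelorn make raxumb.
Using Recipe 3, corren, orbash, and raxumb make renzor.
renzor and ashelm and corren → xanyul (Recipe 5).
renzor → wynlun (Recipe 1).
xanyul and orbash → zineld (Recipe 7).
zineld → eskval (Recipe 2).
wynlun: reached.
zineld: reached.
xelorn: reached.
renzor: reached.
raxumb: reached.
eskval: reached.
All 6 are reached.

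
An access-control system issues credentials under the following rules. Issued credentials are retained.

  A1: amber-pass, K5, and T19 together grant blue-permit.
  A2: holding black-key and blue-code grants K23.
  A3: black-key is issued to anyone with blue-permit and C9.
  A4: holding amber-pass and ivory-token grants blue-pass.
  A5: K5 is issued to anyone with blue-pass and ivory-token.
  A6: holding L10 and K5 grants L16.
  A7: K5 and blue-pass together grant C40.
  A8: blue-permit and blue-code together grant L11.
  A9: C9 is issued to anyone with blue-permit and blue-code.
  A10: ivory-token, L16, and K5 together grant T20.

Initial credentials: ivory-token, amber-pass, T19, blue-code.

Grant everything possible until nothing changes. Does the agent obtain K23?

Yes

Holding amber-pass and ivory-token grants blue-pass (A4).
Holding blue-pass and ivory-token grants K5 (A5).
Holding amber-pass, K5, and T19 grants blue-permit (A1).
Holding blue-permit and blue-code grants C9 (A9).
Holding blue-permit and C9 grants black-key (A3).
Holding black-key and blue-code grants K23 (A2).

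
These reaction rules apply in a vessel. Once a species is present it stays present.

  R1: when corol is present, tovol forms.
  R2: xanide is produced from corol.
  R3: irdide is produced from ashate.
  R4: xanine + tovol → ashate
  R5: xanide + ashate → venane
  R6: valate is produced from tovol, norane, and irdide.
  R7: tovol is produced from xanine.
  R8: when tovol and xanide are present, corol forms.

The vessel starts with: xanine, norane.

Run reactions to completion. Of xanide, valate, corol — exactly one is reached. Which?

xanine present → tovol forms (R7).
xanine and tovol present → ashate forms (R4).
ashate present → irdide forms (R3).
tovol, norane, and irdide present → valate forms (R6).
xanide would need corol (R2), but corol never forms. corol would need tovol and xanide (R8), but xanide never forms.

valate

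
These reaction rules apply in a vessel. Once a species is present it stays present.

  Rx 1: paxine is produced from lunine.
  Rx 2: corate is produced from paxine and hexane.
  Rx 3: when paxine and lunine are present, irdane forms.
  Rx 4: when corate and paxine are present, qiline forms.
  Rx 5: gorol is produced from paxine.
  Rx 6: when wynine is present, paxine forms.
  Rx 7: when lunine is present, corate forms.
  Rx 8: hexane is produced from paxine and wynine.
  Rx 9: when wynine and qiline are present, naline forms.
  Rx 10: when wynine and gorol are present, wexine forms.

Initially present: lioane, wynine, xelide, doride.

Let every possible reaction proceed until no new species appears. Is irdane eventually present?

irdane would need paxine and lunine (Rx 3), but lunine never forms.

No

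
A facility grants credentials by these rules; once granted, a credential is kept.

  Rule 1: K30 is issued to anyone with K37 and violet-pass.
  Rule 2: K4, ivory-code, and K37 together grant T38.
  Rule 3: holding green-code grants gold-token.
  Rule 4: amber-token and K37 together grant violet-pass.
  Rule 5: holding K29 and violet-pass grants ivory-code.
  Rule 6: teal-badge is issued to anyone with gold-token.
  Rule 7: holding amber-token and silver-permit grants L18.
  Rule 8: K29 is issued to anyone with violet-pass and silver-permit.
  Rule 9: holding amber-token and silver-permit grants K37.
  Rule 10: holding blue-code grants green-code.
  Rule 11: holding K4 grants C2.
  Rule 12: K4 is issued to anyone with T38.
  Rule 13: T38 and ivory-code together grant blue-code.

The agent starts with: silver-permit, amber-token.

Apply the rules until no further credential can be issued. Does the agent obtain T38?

No

T38 would need K4, ivory-code, and K37 (Rule 2), but K4 is never granted.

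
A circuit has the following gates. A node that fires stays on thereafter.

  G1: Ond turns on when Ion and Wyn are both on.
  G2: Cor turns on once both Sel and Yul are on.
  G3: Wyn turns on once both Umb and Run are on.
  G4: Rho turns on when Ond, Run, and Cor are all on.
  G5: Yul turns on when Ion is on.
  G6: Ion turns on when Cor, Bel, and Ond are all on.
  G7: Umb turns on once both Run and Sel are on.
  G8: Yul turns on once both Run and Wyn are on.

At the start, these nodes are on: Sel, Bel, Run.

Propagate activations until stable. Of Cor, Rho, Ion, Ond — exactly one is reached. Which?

G7: Run and Sel on → Umb on.
G3: Umb and Run on → Wyn on.
Run and Wyn are on, so Yul turns on (G8).
Sel and Yul are on, so Cor turns on (G2).
Ion would need Cor, Bel, and Ond (G6), but Ond never turns on. Ond would need Ion and Wyn (G1), but Ion never turns on. Rho would need Ond, Run, and Cor (G4), but Ond never turns on.

Cor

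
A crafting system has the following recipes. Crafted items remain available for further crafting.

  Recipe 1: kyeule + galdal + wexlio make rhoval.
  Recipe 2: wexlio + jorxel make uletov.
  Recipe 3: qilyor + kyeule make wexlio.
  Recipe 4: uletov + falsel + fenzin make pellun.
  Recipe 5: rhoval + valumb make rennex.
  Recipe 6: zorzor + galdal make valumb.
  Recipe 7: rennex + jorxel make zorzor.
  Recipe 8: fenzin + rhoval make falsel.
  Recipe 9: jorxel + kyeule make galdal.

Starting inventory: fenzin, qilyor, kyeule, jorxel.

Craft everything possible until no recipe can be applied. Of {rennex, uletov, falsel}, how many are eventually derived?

Using Recipe 9, jorxel and kyeule make galdal.
Using Recipe 3, qilyor and kyeule make wexlio.
kyeule + galdal + wexlio → rhoval (Recipe 1).
wexlio + jorxel → uletov (Recipe 2).
Using Recipe 8, fenzin and rhoval make falsel.
rennex would need rhoval and valumb (Recipe 5), but valumb is never obtained.
uletov: reached.
falsel: reached.
Reached: uletov and falsel — 2 of the 3.

2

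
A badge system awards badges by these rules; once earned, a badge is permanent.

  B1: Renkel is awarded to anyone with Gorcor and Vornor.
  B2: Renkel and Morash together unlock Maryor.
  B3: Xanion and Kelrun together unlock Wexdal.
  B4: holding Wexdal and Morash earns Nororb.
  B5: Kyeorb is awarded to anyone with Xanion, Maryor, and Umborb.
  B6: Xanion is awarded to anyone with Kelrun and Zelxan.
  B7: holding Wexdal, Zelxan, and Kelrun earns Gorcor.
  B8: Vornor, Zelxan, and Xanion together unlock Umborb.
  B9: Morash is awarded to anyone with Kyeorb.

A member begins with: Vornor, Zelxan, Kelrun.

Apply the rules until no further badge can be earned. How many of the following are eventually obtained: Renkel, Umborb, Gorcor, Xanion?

With Kelrun and Zelxan, Xanion is earned (B6).
With Vornor, Zelxan, and Xanion, Umborb is earned (B8).
With Xanion and Kelrun, Wexdal is earned (B3).
With Wexdal, Zelxan, and Kelrun, Gorcor is earned (B7).
With Gorcor and Vornor, Renkel is earned (B1).
Renkel: reached.
Umborb: reached.
Gorcor: reached.
Xanion: reached.
All 4 are reached.

4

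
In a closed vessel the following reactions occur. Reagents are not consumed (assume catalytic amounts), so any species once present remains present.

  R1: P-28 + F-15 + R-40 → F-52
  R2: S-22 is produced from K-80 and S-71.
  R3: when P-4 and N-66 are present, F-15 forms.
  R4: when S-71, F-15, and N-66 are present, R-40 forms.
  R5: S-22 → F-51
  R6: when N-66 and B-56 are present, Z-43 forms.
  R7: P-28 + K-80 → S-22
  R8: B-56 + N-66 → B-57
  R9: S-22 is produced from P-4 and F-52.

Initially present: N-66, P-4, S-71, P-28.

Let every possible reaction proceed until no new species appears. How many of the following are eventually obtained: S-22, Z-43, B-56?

1

P-4 and N-66 present → F-15 forms (R3).
S-71, F-15, and N-66 present → R-40 forms (R4).
P-28, F-15, and R-40 present → F-52 forms (R1).
P-4 and F-52 present → S-22 forms (R9).
S-22: reached.
Z-43 would need N-66 and B-56 (R6), but B-56 never forms.
No rule produces B-56, and it is not given.
Reached: S-22 — 1 of the 3.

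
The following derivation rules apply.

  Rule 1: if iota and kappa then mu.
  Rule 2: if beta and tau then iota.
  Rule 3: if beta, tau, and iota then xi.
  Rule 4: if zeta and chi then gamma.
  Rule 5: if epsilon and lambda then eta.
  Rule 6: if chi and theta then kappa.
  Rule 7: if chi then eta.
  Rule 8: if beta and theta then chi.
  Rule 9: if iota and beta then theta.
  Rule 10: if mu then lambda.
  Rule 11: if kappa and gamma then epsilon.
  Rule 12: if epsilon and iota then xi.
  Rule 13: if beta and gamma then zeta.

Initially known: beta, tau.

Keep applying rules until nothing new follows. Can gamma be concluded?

gamma would need zeta and chi (Rule 4), but zeta is never established.

No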